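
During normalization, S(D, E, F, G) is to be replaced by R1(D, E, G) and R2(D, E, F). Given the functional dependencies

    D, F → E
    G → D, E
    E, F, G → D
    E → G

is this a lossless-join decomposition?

Common attributes: R1 ∩ R2 = {D, E}.
Closure of {D, E}: E → G applies, adding G. So (D, E)⁺ = {D, E, G}.
This closure contains every attribute of R1, so R1 ∩ R2 → R1. The join is lossless.

Yes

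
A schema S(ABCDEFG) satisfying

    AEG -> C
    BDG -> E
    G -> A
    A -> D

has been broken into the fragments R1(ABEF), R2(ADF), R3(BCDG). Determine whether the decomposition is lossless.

Chase test. Columns are ABCDEFG; row i has aⱼ where attribute j ∈ Ri, else bᵢⱼ.
Initial tableau (one row per fragment):
  row 1: a1 a2 b13 b14 a5 a6 b17
  row 2: a1 b22 b23 a4 b25 a6 b27
  row 3: b31 a2 a3 a4 b35 b36 a7
Rows 1 and 2 agree on A; apply A→D and equate their D entries.
No row becomes fully distinguished — the join is lossy.

No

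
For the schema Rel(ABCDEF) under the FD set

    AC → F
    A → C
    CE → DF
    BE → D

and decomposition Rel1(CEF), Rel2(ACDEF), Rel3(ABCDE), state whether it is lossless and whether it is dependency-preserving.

lossless and dependency-preserving

Lossless test (chase): Rows 2 and 3 agree on AC; apply AC→F and equate their F entries. Rows 1 and 2 agree on CE; apply CE→DF and equate their DF entries. Row 3 is now all distinguished symbols — the join is lossless.
Dependency preservation: every FD's attributes lie within a single fragment, so each can be enforced locally — preserved.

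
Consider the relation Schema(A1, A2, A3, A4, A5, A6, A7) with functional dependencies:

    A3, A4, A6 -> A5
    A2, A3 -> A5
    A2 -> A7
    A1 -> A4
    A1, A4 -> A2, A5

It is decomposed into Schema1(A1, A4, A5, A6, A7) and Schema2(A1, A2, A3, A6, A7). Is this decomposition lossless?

Yes

Common attributes: Schema1 ∩ Schema2 = {A1, A6, A7}.
Closure of {A1, A6, A7}: A1 → A4 applies, adding A4; A1, A4 → A2, A5 applies, adding A2, A5. So (A1, A6, A7)⁺ = {A1, A2, A4, A5, A6, A7}.
This closure contains every attribute of Schema1, so Schema1 ∩ Schema2 → Schema1. The join is lossless.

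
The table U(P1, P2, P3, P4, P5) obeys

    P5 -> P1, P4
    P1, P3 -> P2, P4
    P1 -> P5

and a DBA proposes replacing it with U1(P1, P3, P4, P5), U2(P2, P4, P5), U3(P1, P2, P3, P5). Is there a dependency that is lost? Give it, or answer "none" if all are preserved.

P5 → P1, P4 lies within U1.
P1, P3 → P2, P4: restricted closure across fragments reaches P2, P4.
P1 → P5 lies within U1.
Every dependency is enforceable on the fragments, so the decomposition is dependency-preserving.

none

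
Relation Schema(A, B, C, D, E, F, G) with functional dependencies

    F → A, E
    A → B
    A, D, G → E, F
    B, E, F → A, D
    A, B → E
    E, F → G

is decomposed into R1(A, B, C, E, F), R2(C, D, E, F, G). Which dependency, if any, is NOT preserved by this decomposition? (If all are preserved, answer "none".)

A, D, G → E, F

Check A, D, G → E, F: no single fragment contains all of {A, D, E, F, G}, and the restricted closure of {A, D, G} across the fragments never reaches {E, F}.
F → A, E is preserved.
A → B is preserved.
B, E, F → A, D is preserved.
A, B → E is preserved.
E, F → G is preserved.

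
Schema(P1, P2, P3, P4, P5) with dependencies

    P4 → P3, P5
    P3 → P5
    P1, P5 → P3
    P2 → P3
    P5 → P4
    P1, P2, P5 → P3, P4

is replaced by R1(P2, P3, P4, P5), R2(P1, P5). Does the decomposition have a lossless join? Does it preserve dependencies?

Lossless test: (P5)⁺ = {P3, P4, P5}, which is a superkey of neither fragment — lossy.
Dependency preservation: P1, P5 → P3; P1, P2, P5 → P3, P4 are not contained in any single fragment, but the restricted closure of each left-hand side across the fragments still reaches the right-hand side; the remaining FDs each lie inside some fragment. All dependencies are preserved.

lossy but dependency-preserving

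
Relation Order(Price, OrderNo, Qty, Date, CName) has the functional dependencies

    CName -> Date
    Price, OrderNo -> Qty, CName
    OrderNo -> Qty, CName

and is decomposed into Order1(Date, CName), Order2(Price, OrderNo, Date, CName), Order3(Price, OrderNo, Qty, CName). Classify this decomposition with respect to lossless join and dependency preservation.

Lossless test (chase): Rows 1 and 3 agree on CName; apply CName→Date and equate their Date entries. Rows 2 and 3 agree on Price, OrderNo; apply Price, OrderNo→Qty, CName and equate their Qty, CName entries. Row 2 is now all distinguished symbols — the join is lossless.
Dependency preservation: every FD's attributes lie within a single fragment, so each can be enforced locally — preserved.

lossless and dependency-preserving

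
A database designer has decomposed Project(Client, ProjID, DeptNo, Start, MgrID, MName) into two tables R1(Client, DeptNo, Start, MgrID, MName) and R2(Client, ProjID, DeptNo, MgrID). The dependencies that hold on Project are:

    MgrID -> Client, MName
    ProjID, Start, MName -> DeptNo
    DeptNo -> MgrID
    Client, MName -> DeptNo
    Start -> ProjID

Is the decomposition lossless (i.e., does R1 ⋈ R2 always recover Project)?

Common attributes: R1 ∩ R2 = {Client, DeptNo, MgrID}.
Closure of {Client, DeptNo, MgrID}: MgrID → Client, MName applies, adding MName. So (Client, DeptNo, MgrID)⁺ = {Client, DeptNo, MgrID, MName}.
The closure contains neither all of R1 = {Client, DeptNo, Start, MgrID, MName} nor all of R2 = {Client, ProjID, DeptNo, MgrID}, so the common attributes are not a superkey of either fragment. The join is lossy.

No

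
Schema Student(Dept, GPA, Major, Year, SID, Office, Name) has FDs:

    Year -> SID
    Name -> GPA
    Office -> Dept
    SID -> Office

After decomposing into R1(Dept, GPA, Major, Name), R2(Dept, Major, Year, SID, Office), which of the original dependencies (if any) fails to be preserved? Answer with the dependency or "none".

none

Year → SID lies within R2.
Name → GPA lies within R1.
Office → Dept lies within R2.
SID → Office lies within R2.
Every dependency is enforceable on the fragments, so the decomposition is dependency-preserving.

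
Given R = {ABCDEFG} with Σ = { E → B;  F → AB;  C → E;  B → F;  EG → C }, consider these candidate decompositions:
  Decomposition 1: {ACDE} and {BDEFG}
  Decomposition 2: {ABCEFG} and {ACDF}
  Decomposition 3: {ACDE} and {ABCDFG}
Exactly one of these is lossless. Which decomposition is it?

Decomposition 3

Decomposition 1: common = {DE}, closure = {ABDEF} → lossy.
Decomposition 2: common = {ACF}, closure = {ABCEF} → lossy.
Decomposition 3: common = {ACD}, closure = {ABCDEF} → lossless.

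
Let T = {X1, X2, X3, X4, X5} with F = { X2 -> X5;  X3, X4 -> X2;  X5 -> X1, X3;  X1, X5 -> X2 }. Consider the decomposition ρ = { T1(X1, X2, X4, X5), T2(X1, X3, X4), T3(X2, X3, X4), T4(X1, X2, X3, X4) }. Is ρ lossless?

Yes

Chase test. Columns are X1, X2, X3, X4, X5; row i has aⱼ where attribute j ∈ Ti, else bᵢⱼ.
Initial tableau (one row per fragment):
  row 1: a1 a2 b13 a4 a5
  row 2: a1 b22 a3 a4 b25
  row 3: b31 a2 a3 a4 b35
  row 4: a1 a2 a3 a4 b45
Rows 1 and 3 agree on X2; apply X2→X5 and equate their X5 entries.
Rows 1 and 4 agree on X2; apply X2→X5 and equate their X5 entries.
Rows 2 and 3 agree on X3, X4; apply X3, X4→X2 and equate their X2 entries.
Rows 1 and 3 agree on X5; apply X5→X1, X3 and equate their X1, X3 entries.
Rows 1 and 2 agree on X2; apply X2→X5 and equate their X5 entries.
Row 1 is now all distinguished symbols — the join is lossless.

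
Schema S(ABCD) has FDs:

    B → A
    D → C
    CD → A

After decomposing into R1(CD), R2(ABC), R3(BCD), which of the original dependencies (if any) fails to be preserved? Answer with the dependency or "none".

CD → A

Check CD → A: no single fragment contains all of {ACD}, and the restricted closure of {CD} across the fragments never reaches {A}.
B → A is preserved.
D → C is preserved.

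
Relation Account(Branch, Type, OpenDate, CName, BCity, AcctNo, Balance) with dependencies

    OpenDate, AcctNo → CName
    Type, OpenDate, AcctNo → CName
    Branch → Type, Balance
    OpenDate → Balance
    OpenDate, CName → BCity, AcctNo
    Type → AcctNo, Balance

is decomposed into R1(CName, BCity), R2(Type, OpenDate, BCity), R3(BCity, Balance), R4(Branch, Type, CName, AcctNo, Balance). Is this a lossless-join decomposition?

Chase test. Columns are Branch, Type, OpenDate, CName, BCity, AcctNo, Balance; row i has aⱼ where attribute j ∈ Ri, else bᵢⱼ.
Initial tableau (one row per fragment):
  row 1: b11 b12 b13 a4 a5 b16 b17
  row 2: b21 a2 a3 b24 a5 b26 b27
  row 3: b31 b32 b33 b34 a5 b36 a7
  row 4: a1 a2 b43 a4 b45 a6 a7
Rows 2 and 4 agree on Type; apply Type→AcctNo, Balance and equate their AcctNo, Balance entries.
No row becomes fully distinguished — the join is lossy.

No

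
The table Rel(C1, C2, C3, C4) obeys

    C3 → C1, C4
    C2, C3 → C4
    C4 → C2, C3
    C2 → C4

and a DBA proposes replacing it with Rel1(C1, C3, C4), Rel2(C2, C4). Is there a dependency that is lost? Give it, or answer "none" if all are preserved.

C3 → C1, C4 lies within Rel1.
C2, C3 → C4: restricted closure across fragments reaches C4.
C4 → C2, C3: restricted closure across fragments reaches C2, C3.
C2 → C4 lies within Rel2.
Every dependency is enforceable on the fragments, so the decomposition is dependency-preserving.

none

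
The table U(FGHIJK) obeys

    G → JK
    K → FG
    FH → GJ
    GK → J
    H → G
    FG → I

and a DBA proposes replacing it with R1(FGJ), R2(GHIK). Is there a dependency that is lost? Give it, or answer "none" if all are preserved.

G → JK: restricted closure across fragments reaches JK.
K → FG: restricted closure across fragments reaches FG.
FH → GJ: restricted closure across fragments reaches GJ.
GK → J: restricted closure across fragments reaches J.
H → G lies within R2.
FG → I: restricted closure across fragments reaches I.
Every dependency is enforceable on the fragments, so the decomposition is dependency-preserving.

none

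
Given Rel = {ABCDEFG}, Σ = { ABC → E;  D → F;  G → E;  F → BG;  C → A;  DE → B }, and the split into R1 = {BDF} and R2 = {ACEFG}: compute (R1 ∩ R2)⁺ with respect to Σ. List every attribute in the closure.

BEFG

R1 ∩ R2 = {F}.
F → BG applies, adding BG
G → E applies, adding E
Closure: {BEFG}.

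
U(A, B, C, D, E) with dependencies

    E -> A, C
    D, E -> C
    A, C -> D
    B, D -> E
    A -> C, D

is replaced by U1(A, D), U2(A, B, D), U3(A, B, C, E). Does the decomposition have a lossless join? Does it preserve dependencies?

lossless and dependency-preserving

Lossless test (chase): Rows 1 and 2 agree on A; apply A→C, D and equate their C, D entries. Rows 1 and 3 agree on A; apply A→C, D and equate their C, D entries. Rows 2 and 3 agree on B, D; apply B, D→E and equate their E entries. Row 2 is now all distinguished symbols — the join is lossless.
Dependency preservation: D, E → C; A, C → D; B, D → E; A → C, D are not contained in any single fragment, but the restricted closure of each left-hand side across the fragments still reaches the right-hand side; the remaining FDs each lie inside some fragment. All dependencies are preserved.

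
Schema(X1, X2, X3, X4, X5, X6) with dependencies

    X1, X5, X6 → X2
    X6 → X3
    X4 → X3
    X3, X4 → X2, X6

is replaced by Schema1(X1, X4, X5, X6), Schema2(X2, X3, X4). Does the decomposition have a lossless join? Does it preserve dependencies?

Lossless test: (X4)⁺ = {X2, X3, X4, X6}, which contains all of one fragment — lossless.
Dependency preservation: the restricted closure of {X1, X5, X6} across the fragments never reaches {X2}, so X1, X5, X6 → X2 cannot be enforced without a join — not preserved.

lossless but not dependency-preserving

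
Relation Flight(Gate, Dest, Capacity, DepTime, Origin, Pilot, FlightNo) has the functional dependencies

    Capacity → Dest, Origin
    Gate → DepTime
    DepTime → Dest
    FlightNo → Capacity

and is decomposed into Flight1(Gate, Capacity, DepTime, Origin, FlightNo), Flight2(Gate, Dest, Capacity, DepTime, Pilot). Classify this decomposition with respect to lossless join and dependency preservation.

Lossless test: (Gate, Capacity, DepTime)⁺ = {Gate, Dest, Capacity, DepTime, Origin}, which is a superkey of neither fragment — lossy.
Dependency preservation: Capacity → Dest, Origin is not contained in any single fragment, but the restricted closure of its left-hand side across the fragments still reaches the right-hand side; the remaining FDs each lie inside some fragment. All dependencies are preserved.

lossy but dependency-preserving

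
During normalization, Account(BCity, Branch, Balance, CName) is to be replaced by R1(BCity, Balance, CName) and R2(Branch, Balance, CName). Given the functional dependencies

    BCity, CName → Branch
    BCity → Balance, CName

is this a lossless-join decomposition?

No

Common attributes: R1 ∩ R2 = {Balance, CName}.
No dependency enlarges {Balance, CName}, so (Balance, CName)⁺ = {Balance, CName}.
The closure contains neither all of R1 = {BCity, Balance, CName} nor all of R2 = {Branch, Balance, CName}, so the common attributes are not a superkey of either fragment. The join is lossy.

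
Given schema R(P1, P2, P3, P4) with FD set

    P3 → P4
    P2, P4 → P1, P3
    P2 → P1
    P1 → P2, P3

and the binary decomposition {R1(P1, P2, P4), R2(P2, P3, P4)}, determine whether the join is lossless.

Common attributes: R1 ∩ R2 = {P2, P4}.
Closure of {P2, P4}: P2, P4 → P1, P3 applies, adding P1, P3. So (P2, P4)⁺ = {P1, P2, P3, P4}.
This closure contains every attribute of R1, so R1 ∩ R2 → R1. The join is lossless.

Yes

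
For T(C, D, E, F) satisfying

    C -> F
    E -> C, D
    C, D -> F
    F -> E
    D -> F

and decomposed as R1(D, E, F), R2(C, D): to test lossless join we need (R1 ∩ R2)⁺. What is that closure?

R1 ∩ R2 = {D}.
D → F applies, adding F
F → E applies, adding E
E → C, D applies, adding C
Closure: {C, D, E, F}.

C, D, E, F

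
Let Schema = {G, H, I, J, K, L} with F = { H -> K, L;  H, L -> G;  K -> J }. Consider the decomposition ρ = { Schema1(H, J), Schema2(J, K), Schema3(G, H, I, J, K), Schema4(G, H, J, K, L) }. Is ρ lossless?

Yes

Chase test. Columns are G, H, I, J, K, L; row i has aⱼ where attribute j ∈ Schemai, else bᵢⱼ.
Initial tableau (one row per fragment):
  row 1: b11 a2 b13 a4 b15 b16
  row 2: b21 b22 b23 a4 a5 b26
  row 3: a1 a2 a3 a4 a5 b36
  row 4: a1 a2 b43 a4 a5 a6
Rows 1 and 3 agree on H; apply H→K, L and equate their K, L entries.
Rows 1 and 4 agree on H; apply H→K, L and equate their K, L entries.
Rows 1 and 3 agree on H, L; apply H, L→G and equate their G entries.
Row 3 is now all distinguished symbols — the join is lossless.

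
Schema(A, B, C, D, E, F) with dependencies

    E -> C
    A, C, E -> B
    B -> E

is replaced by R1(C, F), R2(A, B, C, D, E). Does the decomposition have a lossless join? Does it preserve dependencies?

lossy but dependency-preserving

Lossless test: (C)⁺ = {C}, which is a superkey of neither fragment — lossy.
Dependency preservation: every FD's attributes lie within a single fragment, so each can be enforced locally — preserved.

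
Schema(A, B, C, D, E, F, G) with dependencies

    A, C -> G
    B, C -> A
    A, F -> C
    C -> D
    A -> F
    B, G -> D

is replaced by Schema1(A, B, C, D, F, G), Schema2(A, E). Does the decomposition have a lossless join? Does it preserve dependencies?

Lossless test: (A)⁺ = {A, C, D, F, G}, which is a superkey of neither fragment — lossy.
Dependency preservation: every FD's attributes lie within a single fragment, so each can be enforced locally — preserved.

lossy but dependency-preserving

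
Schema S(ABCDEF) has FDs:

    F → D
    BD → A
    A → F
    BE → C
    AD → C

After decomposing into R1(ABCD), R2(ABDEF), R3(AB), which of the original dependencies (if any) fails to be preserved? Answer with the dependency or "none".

BE → C

Check BE → C: no single fragment contains all of {BCE}, and the restricted closure of {BE} across the fragments never reaches {C}.
F → D is preserved.
BD → A is preserved.
A → F is preserved.
AD → C is preserved.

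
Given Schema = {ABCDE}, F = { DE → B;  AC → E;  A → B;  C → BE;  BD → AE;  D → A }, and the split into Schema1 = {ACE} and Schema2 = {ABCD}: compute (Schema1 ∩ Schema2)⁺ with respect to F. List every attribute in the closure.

Schema1 ∩ Schema2 = {AC}.
AC → E applies, adding E
A → B applies, adding B
Closure: {ABCE}.

ABCE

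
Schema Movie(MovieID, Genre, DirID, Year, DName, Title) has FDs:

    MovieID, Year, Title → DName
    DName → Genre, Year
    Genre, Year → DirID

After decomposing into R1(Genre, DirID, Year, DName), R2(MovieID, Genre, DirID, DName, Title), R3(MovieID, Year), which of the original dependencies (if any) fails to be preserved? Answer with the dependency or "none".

MovieID, Year, Title → DName

Check MovieID, Year, Title → DName: no single fragment contains all of {MovieID, Year, DName, Title}, and the restricted closure of {MovieID, Year, Title} across the fragments never reaches {DName}.
DName → Genre, Year is preserved.
Genre, Year → DirID is preserved.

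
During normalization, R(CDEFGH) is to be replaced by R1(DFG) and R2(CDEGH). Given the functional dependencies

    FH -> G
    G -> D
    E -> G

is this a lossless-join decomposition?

Common attributes: R1 ∩ R2 = {DG}.
No dependency enlarges {DG}, so (DG)⁺ = {DG}.
The closure contains neither all of R1 = {DFG} nor all of R2 = {CDEGH}, so the common attributes are not a superkey of either fragment. The join is lossy.

No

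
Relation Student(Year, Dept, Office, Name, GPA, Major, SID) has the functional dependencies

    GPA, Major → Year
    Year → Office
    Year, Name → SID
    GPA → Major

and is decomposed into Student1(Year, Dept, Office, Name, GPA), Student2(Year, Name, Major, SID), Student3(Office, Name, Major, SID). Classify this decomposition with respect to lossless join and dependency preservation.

lossy and not dependency-preserving

Lossless test (chase): Rows 1 and 2 agree on Year; apply Year→Office and equate their Office entries. Rows 1 and 2 agree on Year, Name; apply Year, Name→SID and equate their SID entries. No row becomes fully distinguished — the join is lossy.
Dependency preservation: the restricted closure of {GPA} across the fragments never reaches {Major}, so GPA → Major cannot be enforced without a join — not preserved.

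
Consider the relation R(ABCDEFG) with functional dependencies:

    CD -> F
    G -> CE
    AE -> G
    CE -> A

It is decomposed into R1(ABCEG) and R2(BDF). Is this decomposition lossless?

Common attributes: R1 ∩ R2 = {B}.
No dependency enlarges {B}, so (B)⁺ = {B}.
The closure contains neither all of R1 = {ABCEG} nor all of R2 = {BDF}, so the common attributes are not a superkey of either fragment. The join is lossy.

No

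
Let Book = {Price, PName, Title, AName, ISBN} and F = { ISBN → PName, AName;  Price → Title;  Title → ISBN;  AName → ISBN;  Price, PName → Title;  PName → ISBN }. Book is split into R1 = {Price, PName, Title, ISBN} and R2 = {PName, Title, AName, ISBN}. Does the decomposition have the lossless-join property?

Yes

Common attributes: R1 ∩ R2 = {PName, Title, ISBN}.
Closure of {PName, Title, ISBN}: ISBN → PName, AName applies, adding AName. So (PName, Title, ISBN)⁺ = {PName, Title, AName, ISBN}.
This closure contains every attribute of R2, so R1 ∩ R2 → R2. The join is lossless.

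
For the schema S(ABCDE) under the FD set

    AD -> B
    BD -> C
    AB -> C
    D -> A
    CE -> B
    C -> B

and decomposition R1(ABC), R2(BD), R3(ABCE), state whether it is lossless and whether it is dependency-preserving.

lossy and not dependency-preserving

Lossless test (chase): applying each FD to every pair of rows produces no changes in the tableau, so no row becomes fully distinguished — the join is lossy.
Dependency preservation: the restricted closure of {BD} across the fragments never reaches {C}, so BD → C cannot be enforced without a join — not preserved.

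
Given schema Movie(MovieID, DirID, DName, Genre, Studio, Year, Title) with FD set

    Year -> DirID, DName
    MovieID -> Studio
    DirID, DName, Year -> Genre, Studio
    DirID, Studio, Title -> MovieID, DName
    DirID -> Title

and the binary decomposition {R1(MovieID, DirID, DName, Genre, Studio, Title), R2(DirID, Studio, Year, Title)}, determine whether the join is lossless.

No

Common attributes: R1 ∩ R2 = {DirID, Studio, Title}.
Closure of {DirID, Studio, Title}: DirID, Studio, Title → MovieID, DName applies, adding MovieID, DName. So (DirID, Studio, Title)⁺ = {MovieID, DirID, DName, Studio, Title}.
The closure contains neither all of R1 = {MovieID, DirID, DName, Genre, Studio, Title} nor all of R2 = {DirID, Studio, Year, Title}, so the common attributes are not a superkey of either fragment. The join is lossy.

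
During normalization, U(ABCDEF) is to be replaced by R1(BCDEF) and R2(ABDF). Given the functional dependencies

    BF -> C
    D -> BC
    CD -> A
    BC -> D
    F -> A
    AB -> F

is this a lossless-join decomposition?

Yes

Common attributes: R1 ∩ R2 = {BDF}.
Closure of {BDF}: BF → C applies, adding C; CD → A applies, adding A. So (BDF)⁺ = {ABCDF}.
This closure contains every attribute of R2, so R1 ∩ R2 → R2. The join is lossless.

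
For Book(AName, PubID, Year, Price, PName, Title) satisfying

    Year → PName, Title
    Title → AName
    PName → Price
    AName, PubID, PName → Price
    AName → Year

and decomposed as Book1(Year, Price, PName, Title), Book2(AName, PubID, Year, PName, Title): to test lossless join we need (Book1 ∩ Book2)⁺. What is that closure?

Book1 ∩ Book2 = {Year, PName, Title}.
Title → AName applies, adding AName
PName → Price applies, adding Price
Closure: {AName, Year, Price, PName, Title}.

AName, Year, Price, PName, Title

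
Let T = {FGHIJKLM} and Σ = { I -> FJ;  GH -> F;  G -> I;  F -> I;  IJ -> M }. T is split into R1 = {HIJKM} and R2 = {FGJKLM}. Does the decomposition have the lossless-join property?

Common attributes: R1 ∩ R2 = {JKM}.
No dependency enlarges {JKM}, so (JKM)⁺ = {JKM}.
The closure contains neither all of R1 = {HIJKM} nor all of R2 = {FGJKLM}, so the common attributes are not a superkey of either fragment. The join is lossy.

No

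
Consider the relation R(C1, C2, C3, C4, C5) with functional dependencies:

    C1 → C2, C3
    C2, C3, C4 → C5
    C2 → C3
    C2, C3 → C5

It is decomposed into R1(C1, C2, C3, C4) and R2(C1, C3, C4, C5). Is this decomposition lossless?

Yes

Common attributes: R1 ∩ R2 = {C1, C3, C4}.
Closure of {C1, C3, C4}: C1 → C2, C3 applies, adding C2; C2, C3, C4 → C5 applies, adding C5. So (C1, C3, C4)⁺ = {C1, C2, C3, C4, C5}.
This closure contains every attribute of R1, so R1 ∩ R2 → R1. The join is lossless.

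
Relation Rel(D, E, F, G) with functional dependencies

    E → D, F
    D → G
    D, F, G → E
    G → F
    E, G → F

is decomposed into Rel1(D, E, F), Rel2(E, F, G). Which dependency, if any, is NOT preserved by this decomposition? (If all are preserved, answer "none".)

none

E → D, F lies within Rel1.
D → G: restricted closure across fragments reaches G.
D, F, G → E: restricted closure across fragments reaches E.
G → F lies within Rel2.
E, G → F lies within Rel2.
Every dependency is enforceable on the fragments, so the decomposition is dependency-preserving.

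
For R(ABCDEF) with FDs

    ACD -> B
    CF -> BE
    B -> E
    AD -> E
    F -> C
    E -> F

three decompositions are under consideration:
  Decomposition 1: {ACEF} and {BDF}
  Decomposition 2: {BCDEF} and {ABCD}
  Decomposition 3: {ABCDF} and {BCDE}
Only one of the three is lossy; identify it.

Decomposition 1: common = {F}, closure = {BCEF} → lossy.
Decomposition 2: common = {BCD}, closure = {BCDEF} → lossless.
Decomposition 3: common = {BCD}, closure = {BCDEF} → lossless.

Decomposition 1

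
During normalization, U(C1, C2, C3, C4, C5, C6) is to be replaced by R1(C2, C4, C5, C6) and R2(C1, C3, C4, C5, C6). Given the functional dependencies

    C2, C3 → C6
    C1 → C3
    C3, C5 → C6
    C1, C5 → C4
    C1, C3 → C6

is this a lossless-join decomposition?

Common attributes: R1 ∩ R2 = {C4, C5, C6}.
No dependency enlarges {C4, C5, C6}, so (C4, C5, C6)⁺ = {C4, C5, C6}.
The closure contains neither all of R1 = {C2, C4, C5, C6} nor all of R2 = {C1, C3, C4, C5, C6}, so the common attributes are not a superkey of either fragment. The join is lossy.

No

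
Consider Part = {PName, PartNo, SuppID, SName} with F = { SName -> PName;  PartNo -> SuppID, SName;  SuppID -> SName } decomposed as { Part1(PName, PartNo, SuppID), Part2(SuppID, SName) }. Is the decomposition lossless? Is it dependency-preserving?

Lossless test: (SuppID)⁺ = {PName, SuppID, SName}, which contains all of one fragment — lossless.
Dependency preservation: the restricted closure of {SName} across the fragments never reaches {PName}, so SName → PName cannot be enforced without a join — not preserved.

lossless but not dependency-preserving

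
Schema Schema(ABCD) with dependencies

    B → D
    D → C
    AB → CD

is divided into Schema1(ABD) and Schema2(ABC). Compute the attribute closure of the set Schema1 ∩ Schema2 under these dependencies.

Schema1 ∩ Schema2 = {AB}.
B → D applies, adding D
D → C applies, adding C
Closure: {ABCD}.

ABCD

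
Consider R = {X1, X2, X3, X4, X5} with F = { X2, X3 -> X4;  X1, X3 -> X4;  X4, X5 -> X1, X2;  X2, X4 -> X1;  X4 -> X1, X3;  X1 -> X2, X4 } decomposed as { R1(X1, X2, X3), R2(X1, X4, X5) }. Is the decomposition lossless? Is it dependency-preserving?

lossless and dependency-preserving

Lossless test: (X1)⁺ = {X1, X2, X3, X4}, which contains all of one fragment — lossless.
Dependency preservation: X2, X3 → X4; X1, X3 → X4; X4, X5 → X1, X2; X2, X4 → X1; X4 → X1, X3; X1 → X2, X4 are not contained in any single fragment, but the restricted closure of each left-hand side across the fragments still reaches the right-hand side; the remaining FDs each lie inside some fragment. All dependencies are preserved.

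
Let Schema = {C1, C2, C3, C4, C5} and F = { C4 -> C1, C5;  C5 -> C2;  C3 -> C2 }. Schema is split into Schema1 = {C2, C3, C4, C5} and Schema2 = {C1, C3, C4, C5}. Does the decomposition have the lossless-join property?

Common attributes: Schema1 ∩ Schema2 = {C3, C4, C5}.
Closure of {C3, C4, C5}: C4 → C1, C5 applies, adding C1; C5 → C2 applies, adding C2. So (C3, C4, C5)⁺ = {C1, C2, C3, C4, C5}.
This closure contains every attribute of Schema1, so Schema1 ∩ Schema2 → Schema1. The join is lossless.

Yes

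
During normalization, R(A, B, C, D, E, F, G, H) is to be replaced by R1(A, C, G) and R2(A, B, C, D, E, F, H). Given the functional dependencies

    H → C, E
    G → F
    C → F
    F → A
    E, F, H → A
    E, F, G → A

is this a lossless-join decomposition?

No

Common attributes: R1 ∩ R2 = {A, C}.
Closure of {A, C}: C → F applies, adding F. So (A, C)⁺ = {A, C, F}.
The closure contains neither all of R1 = {A, C, G} nor all of R2 = {A, B, C, D, E, F, H}, so the common attributes are not a superkey of either fragment. The join is lossy.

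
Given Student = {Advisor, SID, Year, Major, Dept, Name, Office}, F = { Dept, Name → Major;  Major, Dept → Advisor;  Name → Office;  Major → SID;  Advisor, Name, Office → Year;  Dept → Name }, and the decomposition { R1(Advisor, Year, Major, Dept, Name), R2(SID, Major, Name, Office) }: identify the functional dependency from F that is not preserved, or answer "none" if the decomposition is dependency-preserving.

none

Dept, Name → Major lies within R1.
Major, Dept → Advisor lies within R1.
Name → Office lies within R2.
Major → SID lies within R2.
Advisor, Name, Office → Year: restricted closure across fragments reaches Year.
Dept → Name lies within R1.
Every dependency is enforceable on the fragments, so the decomposition is dependency-preserving.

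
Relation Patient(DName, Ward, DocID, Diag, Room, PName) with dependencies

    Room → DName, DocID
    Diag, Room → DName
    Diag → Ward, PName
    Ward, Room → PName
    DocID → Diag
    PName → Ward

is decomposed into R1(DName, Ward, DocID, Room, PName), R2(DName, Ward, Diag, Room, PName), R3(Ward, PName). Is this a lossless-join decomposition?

Yes

Chase test. Columns are DName, Ward, DocID, Diag, Room, PName; row i has aⱼ where attribute j ∈ Ri, else bᵢⱼ.
Initial tableau (one row per fragment):
  row 1: a1 a2 a3 b14 a5 a6
  row 2: a1 a2 b23 a4 a5 a6
  row 3: b31 a2 b33 b34 b35 a6
Rows 1 and 2 agree on Room; apply Room→DName, DocID and equate their DName, DocID entries.
Rows 1 and 2 agree on DocID; apply DocID→Diag and equate their Diag entries.
Row 1 is now all distinguished symbols — the join is lossless.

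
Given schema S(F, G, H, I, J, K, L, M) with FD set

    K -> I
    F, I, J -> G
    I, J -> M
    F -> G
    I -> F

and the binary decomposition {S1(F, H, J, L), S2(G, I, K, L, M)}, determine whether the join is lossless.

Common attributes: S1 ∩ S2 = {L}.
No dependency enlarges {L}, so (L)⁺ = {L}.
The closure contains neither all of S1 = {F, H, J, L} nor all of S2 = {G, I, K, L, M}, so the common attributes are not a superkey of either fragment. The join is lossy.

No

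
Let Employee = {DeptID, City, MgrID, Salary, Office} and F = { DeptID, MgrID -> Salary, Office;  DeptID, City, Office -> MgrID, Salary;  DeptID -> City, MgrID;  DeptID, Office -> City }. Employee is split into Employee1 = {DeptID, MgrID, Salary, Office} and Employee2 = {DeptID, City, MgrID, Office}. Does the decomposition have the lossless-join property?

Yes

Common attributes: Employee1 ∩ Employee2 = {DeptID, MgrID, Office}.
Closure of {DeptID, MgrID, Office}: DeptID, MgrID → Salary, Office applies, adding Salary; DeptID → City, MgrID applies, adding City. So (DeptID, MgrID, Office)⁺ = {DeptID, City, MgrID, Salary, Office}.
This closure contains every attribute of Employee1, so Employee1 ∩ Employee2 → Employee1. The join is lossless.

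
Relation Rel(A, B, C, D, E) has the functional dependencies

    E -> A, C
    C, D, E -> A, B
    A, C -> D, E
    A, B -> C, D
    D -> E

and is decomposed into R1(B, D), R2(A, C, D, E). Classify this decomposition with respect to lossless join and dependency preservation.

lossless but not dependency-preserving

Lossless test: (D)⁺ = {A, B, C, D, E}, which contains all of one fragment — lossless.
Dependency preservation: the restricted closure of {A, B} across the fragments never reaches {C, D}, so A, B → C, D cannot be enforced without a join — not preserved.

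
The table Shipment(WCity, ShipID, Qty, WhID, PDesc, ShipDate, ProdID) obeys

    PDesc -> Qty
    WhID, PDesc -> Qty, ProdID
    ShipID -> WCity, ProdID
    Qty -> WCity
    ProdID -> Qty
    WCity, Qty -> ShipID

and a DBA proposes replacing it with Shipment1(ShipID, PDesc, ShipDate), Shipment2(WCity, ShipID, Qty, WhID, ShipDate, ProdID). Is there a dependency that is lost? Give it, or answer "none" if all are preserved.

none

PDesc → Qty: restricted closure across fragments reaches Qty.
WhID, PDesc → Qty, ProdID: restricted closure across fragments reaches Qty, ProdID.
ShipID → WCity, ProdID lies within Shipment2.
Qty → WCity lies within Shipment2.
ProdID → Qty lies within Shipment2.
WCity, Qty → ShipID lies within Shipment2.
Every dependency is enforceable on the fragments, so the decomposition is dependency-preserving.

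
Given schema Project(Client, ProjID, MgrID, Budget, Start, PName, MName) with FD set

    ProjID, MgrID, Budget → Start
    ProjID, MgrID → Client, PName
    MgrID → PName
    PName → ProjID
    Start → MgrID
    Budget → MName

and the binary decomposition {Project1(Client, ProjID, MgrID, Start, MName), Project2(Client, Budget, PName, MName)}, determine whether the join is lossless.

Common attributes: Project1 ∩ Project2 = {Client, MName}.
No dependency enlarges {Client, MName}, so (Client, MName)⁺ = {Client, MName}.
The closure contains neither all of Project1 = {Client, ProjID, MgrID, Start, MName} nor all of Project2 = {Client, Budget, PName, MName}, so the common attributes are not a superkey of either fragment. The join is lossy.

No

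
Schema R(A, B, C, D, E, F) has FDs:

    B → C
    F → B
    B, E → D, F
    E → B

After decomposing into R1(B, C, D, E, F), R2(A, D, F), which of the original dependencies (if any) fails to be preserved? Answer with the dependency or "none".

none

B → C lies within R1.
F → B lies within R1.
B, E → D, F lies within R1.
E → B lies within R1.
Every dependency is enforceable on the fragments, so the decomposition is dependency-preserving.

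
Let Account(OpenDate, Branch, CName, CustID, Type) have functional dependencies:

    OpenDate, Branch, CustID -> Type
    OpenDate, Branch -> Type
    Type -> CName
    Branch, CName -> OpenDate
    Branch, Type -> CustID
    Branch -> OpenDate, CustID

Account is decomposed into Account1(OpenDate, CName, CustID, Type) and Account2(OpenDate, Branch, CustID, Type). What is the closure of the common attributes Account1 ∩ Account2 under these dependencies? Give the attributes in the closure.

OpenDate, CName, CustID, Type

Account1 ∩ Account2 = {OpenDate, CustID, Type}.
Type → CName applies, adding CName
Closure: {OpenDate, CName, CustID, Type}.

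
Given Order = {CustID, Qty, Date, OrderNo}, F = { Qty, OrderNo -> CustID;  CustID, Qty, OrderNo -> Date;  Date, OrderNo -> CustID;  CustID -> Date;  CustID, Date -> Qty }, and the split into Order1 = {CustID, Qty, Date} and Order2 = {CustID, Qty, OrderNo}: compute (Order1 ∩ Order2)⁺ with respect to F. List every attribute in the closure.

CustID, Qty, Date

Order1 ∩ Order2 = {CustID, Qty}.
CustID → Date applies, adding Date
Closure: {CustID, Qty, Date}.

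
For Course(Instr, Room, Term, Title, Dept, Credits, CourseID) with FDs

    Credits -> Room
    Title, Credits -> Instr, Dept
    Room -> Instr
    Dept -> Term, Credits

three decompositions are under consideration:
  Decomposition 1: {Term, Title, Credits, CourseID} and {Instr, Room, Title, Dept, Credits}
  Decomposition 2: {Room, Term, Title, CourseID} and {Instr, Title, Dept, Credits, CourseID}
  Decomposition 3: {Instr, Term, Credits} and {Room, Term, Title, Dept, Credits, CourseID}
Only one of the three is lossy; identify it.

Decomposition 1: common = {Title, Credits}, closure = {Instr, Room, Term, Title, Dept, Credits} → lossless.
Decomposition 2: common = {Title, CourseID}, closure = {Title, CourseID} → lossy.
Decomposition 3: common = {Term, Credits}, closure = {Instr, Room, Term, Credits} → lossless.

Decomposition 2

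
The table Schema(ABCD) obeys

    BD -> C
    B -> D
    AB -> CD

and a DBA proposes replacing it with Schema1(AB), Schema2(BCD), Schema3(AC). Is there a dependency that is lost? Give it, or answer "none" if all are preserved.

BD → C lies within Schema2.
B → D lies within Schema2.
AB → CD: restricted closure across fragments reaches CD.
Every dependency is enforceable on the fragments, so the decomposition is dependency-preserving.

none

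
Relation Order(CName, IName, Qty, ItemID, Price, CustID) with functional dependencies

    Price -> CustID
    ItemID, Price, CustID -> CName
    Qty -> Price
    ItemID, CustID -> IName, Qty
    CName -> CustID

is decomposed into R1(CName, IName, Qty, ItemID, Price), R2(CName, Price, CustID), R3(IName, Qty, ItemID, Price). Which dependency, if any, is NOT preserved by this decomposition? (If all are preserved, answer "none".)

ItemID, CustID -> IName, Qty

Check ItemID, CustID → IName, Qty: no single fragment contains all of {IName, Qty, ItemID, CustID}, and the restricted closure of {ItemID, CustID} across the fragments never reaches {IName, Qty}.
Price → CustID is preserved.
ItemID, Price, CustID → CName is preserved.
Qty → Price is preserved.
CName → CustID is preserved.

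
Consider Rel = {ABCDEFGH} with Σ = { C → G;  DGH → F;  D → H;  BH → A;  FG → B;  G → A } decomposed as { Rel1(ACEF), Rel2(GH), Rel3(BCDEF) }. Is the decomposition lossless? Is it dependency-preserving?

lossy and not dependency-preserving

Lossless test (chase): Rows 1 and 3 agree on C; apply C→G and equate their G entries. Rows 1 and 3 agree on FG; apply FG→B and equate their B entries. Rows 1 and 3 agree on G; apply G→A and equate their A entries. No row becomes fully distinguished — the join is lossy.
Dependency preservation: the restricted closure of {C} across the fragments never reaches {G}, so C → G cannot be enforced without a join — not preserved.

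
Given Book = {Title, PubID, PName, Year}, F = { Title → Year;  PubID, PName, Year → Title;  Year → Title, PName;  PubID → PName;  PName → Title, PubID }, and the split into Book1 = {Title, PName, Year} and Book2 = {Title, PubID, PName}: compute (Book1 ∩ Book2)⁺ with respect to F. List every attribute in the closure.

Title, PubID, PName, Year

Book1 ∩ Book2 = {Title, PName}.
Title → Year applies, adding Year
PName → Title, PubID applies, adding PubID
Closure: {Title, PubID, PName, Year}.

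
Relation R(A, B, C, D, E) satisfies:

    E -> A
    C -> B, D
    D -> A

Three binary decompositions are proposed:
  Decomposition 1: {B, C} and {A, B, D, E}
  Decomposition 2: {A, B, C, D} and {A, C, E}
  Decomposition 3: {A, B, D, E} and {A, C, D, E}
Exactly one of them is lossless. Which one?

Decomposition 2

Decomposition 1: common = {B}, closure = {B} → lossy.
Decomposition 2: common = {A, C}, closure = {A, B, C, D} → lossless.
Decomposition 3: common = {A, D, E}, closure = {A, D, E} → lossy.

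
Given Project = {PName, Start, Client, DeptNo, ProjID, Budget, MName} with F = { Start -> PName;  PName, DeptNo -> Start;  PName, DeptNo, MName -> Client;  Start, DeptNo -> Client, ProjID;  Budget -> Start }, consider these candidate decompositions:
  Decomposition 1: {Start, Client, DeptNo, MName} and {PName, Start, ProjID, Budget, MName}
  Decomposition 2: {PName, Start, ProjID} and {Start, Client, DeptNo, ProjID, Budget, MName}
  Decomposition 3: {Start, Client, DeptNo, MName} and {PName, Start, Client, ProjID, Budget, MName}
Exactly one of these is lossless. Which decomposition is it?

Decomposition 2

Decomposition 1: common = {Start, MName}, closure = {PName, Start, MName} → lossy.
Decomposition 2: common = {Start, ProjID}, closure = {PName, Start, ProjID} → lossless.
Decomposition 3: common = {Start, Client, MName}, closure = {PName, Start, Client, MName} → lossy.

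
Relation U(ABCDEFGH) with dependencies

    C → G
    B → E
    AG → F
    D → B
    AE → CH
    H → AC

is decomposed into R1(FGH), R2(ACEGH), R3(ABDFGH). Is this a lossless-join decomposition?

No

Chase test. Columns are ABCDEFGH; row i has aⱼ where attribute j ∈ Ri, else bᵢⱼ.
Initial tableau (one row per fragment):
  row 1: b11 b12 b13 b14 b15 a6 a7 a8
  row 2: a1 b22 a3 b24 a5 b26 a7 a8
  row 3: a1 a2 b33 a4 b35 a6 a7 a8
Rows 2 and 3 agree on AG; apply AG→F and equate their F entries.
Rows 1 and 2 agree on H; apply H→AC and equate their AC entries.
Rows 1 and 3 agree on H; apply H→AC and equate their AC entries.
No row becomes fully distinguished — the join is lossy.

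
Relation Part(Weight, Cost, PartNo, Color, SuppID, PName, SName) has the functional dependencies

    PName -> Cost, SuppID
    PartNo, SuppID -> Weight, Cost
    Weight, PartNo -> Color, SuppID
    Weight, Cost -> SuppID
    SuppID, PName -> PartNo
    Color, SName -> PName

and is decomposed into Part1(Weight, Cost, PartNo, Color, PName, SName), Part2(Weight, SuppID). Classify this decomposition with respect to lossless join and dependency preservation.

lossy and not dependency-preserving

Lossless test: (Weight)⁺ = {Weight}, which is a superkey of neither fragment — lossy.
Dependency preservation: the restricted closure of {PName} across the fragments never reaches {Cost, SuppID}, so PName → Cost, SuppID cannot be enforced without a join — not preserved.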